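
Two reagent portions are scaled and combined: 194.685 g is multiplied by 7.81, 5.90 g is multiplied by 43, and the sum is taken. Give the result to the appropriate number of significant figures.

194.685 × 7.81 = 1520.48985 → 1.52 × 10^3 g (3 s.f., last digit at the 10^1 place).
5.90 × 43 = 253.7 → 2.5 × 10^2 g (2 s.f., last digit at the 10^1 place).
Sum: 1774.18985 g; keep the coarser place, 10^1.
Result: 1.77 × 10^3 g.

1.77 × 10^3 g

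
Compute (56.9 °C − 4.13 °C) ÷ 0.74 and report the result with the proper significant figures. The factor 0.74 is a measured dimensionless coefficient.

71 °C

56.9 °C − 4.13 °C = 52.77 °C; the difference is limited to 1 decimal place (3 s.f.).
Carrying full precision, 52.77 ÷ 0.74 = 71.3108108108… °C; 0.74 has 2 s.f., so the result keeps min(3, 2) = 2 s.f.
Rounded to 2 significant figures: 71 °C.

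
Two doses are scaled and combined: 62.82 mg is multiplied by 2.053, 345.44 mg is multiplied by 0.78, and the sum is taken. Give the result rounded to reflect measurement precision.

4.0 × 10^2 mg

62.82 × 2.053 = 128.96946 → 129.0 mg (4 s.f., last digit at the 10^-1 place).
345.44 × 0.78 = 269.4432 → 2.7 × 10^2 mg (2 s.f., last digit at the 10^1 place).
Sum: 398.41266 mg; keep the coarser place, 10^1.
Result: 4.0 × 10^2 mg.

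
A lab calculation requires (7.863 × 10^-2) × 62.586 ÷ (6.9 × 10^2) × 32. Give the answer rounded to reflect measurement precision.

0.23

(7.863 × 10^-2) × 62.586 ÷ (6.9 × 10^2) × 32 = 0.228226651826…
Multiplication/division keeps the fewest significant figures: 7.863 × 10^-2 → 4 s.f., 62.586 → 5 s.f., 6.9 × 10^2 → 2 s.f., 32 → 2 s.f.; limit is 2.
Rounded to 2 significant figures: 0.23.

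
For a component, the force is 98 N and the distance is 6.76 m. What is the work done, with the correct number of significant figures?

work done = 98 N × 6.76 m = 662.48 J.
98 has 2 significant figures; 6.76 has 3.
Division/multiplication keeps the fewest: 2 significant figures.
Rounded: 6.6 × 10^2 J.

6.6 × 10^2 J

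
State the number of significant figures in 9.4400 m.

5

9.4400: trailing zeros after a decimal point are significant.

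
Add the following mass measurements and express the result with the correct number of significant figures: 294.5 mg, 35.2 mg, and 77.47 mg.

407.2 mg

294.5 mg + 35.2 mg + 77.47 mg = 407.17 mg.
Addition/subtraction keeps the fewest decimal places: 294.5 → 1 decimal place, 35.2 → 1 decimal place, 77.47 → 2 decimal places; limit is 1.
Rounded to 1 decimal place: 407.2 mg.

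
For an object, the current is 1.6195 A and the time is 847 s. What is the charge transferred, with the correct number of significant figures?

1.37 × 10³ C

charge transferred = 1.6195 A × 847 s = 1371.7165 C.
1.6195 has 5 significant figures; 847 has 3.
Division/multiplication keeps the fewest: 3 significant figures.
Rounded: 1.37 × 10³ C.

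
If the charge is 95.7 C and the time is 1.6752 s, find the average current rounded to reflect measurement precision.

57.1 A

average current = 95.7 C ÷ 1.6752 s = 57.1275071633… A.
95.7 has 3 significant figures; 1.6752 has 5.
Division/multiplication keeps the fewest: 3 significant figures.
Rounded: 57.1 A.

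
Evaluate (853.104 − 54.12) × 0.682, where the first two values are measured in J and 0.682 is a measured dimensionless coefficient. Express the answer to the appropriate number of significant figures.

5.45 × 10² J

853.104 J − 54.12 J = 798.984 J; the difference is limited to 2 decimal places (5 s.f.).
Carrying full precision, 798.984 × 0.682 = 544.907088 J; 0.682 has 3 s.f., so the result keeps min(5, 3) = 3 s.f.
Rounded to 3 significant figures: 5.45 × 10² J.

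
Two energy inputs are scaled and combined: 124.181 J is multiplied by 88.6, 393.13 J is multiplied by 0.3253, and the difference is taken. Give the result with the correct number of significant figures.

124.181 × 88.6 = 11002.4366 → 1.10 × 10^4 J (3 s.f., last digit at the 10^2 place).
393.13 × 0.3253 = 127.885189 → 127.9 J (4 s.f., last digit at the 10^-1 place).
Difference: 10874.551411 J; keep the coarser place, 10^2.
Result: 1.09 × 10^4 J.

1.09 × 10^4 J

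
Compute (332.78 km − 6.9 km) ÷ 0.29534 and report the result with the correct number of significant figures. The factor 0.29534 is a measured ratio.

332.78 km − 6.9 km = 325.88 km; the difference is limited to 1 decimal place (4 s.f.).
Carrying full precision, 325.88 ÷ 0.29534 = 1103.40624365… km; 0.29534 has 5 s.f., so the result keeps min(4, 5) = 4 s.f.
Rounded to 4 significant figures: 1103 km.

1103 km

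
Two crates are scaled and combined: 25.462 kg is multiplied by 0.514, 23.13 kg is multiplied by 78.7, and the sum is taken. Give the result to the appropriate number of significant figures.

1.83 × 10^3 kg

25.462 × 0.514 = 13.087468 → 13.1 kg (3 s.f., last digit at the 10^-1 place).
23.13 × 78.7 = 1820.331 → 1.82 × 10^3 kg (3 s.f., last digit at the 10^1 place).
Sum: 1833.418468 kg; keep the coarser place, 10^1.
Result: 1.83 × 10^3 kg.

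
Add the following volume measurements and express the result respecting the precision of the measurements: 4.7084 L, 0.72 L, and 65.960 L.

71.39 L

4.7084 L + 0.72 L + 65.960 L = 71.3884 L.
Addition/subtraction keeps the fewest decimal places: 4.7084 → 4 decimal places, 0.72 → 2 decimal places, 65.960 → 3 decimal places; limit is 2.
Rounded to 2 decimal places: 71.39 L.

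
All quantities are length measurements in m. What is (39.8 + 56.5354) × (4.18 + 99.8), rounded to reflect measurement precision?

39.8 + 56.5354 = 96.3354, limited to 1 d.p. → 3 s.f.; 4.18 + 99.8 = 103.98, limited to 1 d.p. → 4 s.f.
Carrying full precision, 96.3354 × 103.98 = 10016.954892; keep min(3, 4) = 3 s.f.
Rounded to 3 significant figures: 1.00 × 10^4 m².

1.00 × 10^4 m²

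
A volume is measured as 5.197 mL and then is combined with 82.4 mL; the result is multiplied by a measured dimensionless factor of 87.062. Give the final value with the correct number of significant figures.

5.197 mL + 82.4 mL = 87.597 mL; the sum is limited to 1 decimal place (3 s.f.).
Carrying full precision, 87.597 × 87.062 = 7626.370014 mL; 87.062 has 5 s.f., so the result keeps min(3, 5) = 3 s.f.
Rounded to 3 significant figures: 7.63 × 10^3 mL.

7.63 × 10^3 mL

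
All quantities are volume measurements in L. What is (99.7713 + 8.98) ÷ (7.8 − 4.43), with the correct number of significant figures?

32

99.7713 + 8.98 = 108.7513, limited to 2 d.p. → 5 s.f.; 7.8 − 4.43 = 3.37, limited to 1 d.p. → 2 s.f.
Carrying full precision, 108.7513 ÷ 3.37 = 32.2704154303…; keep min(5, 2) = 2 s.f.
Rounded to 2 significant figures: 32.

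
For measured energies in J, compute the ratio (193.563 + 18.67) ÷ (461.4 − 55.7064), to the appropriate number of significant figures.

0.5231

193.563 + 18.67 = 212.233, limited to 2 d.p. → 5 s.f.; 461.4 − 55.7064 = 405.6936, limited to 1 d.p. → 4 s.f.
Carrying full precision, 212.233 ÷ 405.6936 = 0.523136179619…; keep min(5, 4) = 4 s.f.
Rounded to 4 significant figures: 0.5231.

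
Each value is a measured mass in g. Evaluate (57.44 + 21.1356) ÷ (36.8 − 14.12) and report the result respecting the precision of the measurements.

57.44 + 21.1356 = 78.5756, limited to 2 d.p. → 4 s.f.; 36.8 − 14.12 = 22.68, limited to 1 d.p. → 3 s.f.
Carrying full precision, 78.5756 ÷ 22.68 = 3.46453262787…; keep min(4, 3) = 3 s.f.
Rounded to 3 significant figures: 3.46.

3.46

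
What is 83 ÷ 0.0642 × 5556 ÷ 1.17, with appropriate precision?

83 ÷ 0.0642 × 5556 ÷ 1.17 = 6139308.25146…
Multiplication/division keeps the fewest significant figures: 83 → 2 s.f., 0.0642 → 3 s.f., 5556 → 4 s.f., 1.17 → 3 s.f.; limit is 2.
Rounded to 2 significant figures: 6.1 × 10^6.

6.1 × 10^6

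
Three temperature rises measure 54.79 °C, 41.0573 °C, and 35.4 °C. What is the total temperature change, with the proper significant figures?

54.79 °C + 41.0573 °C + 35.4 °C = 131.2473 °C.
Addition/subtraction keeps the fewest decimal places: 54.79 → 2 decimal places, 41.0573 → 4 decimal places, 35.4 → 1 decimal place; limit is 1.
Rounded to 1 decimal place: 131.2 °C.

131.2 °C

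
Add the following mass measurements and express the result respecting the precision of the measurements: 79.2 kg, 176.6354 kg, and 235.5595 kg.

491.4 kg

79.2 kg + 176.6354 kg + 235.5595 kg = 491.3949 kg.
Addition/subtraction keeps the fewest decimal places: 79.2 → 1 decimal place, 176.6354 → 4 decimal places, 235.5595 → 4 decimal places; limit is 1.
Rounded to 1 decimal place: 491.4 kg.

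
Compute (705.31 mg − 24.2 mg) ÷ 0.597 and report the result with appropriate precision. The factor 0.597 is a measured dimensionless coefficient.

705.31 mg − 24.2 mg = 681.11 mg; the difference is limited to 1 decimal place (4 s.f.).
Carrying full precision, 681.11 ÷ 0.597 = 1140.88777219… mg; 0.597 has 3 s.f., so the result keeps min(4, 3) = 3 s.f.
Rounded to 3 significant figures: 1.14 × 10³ mg.

1.14 × 10³ mg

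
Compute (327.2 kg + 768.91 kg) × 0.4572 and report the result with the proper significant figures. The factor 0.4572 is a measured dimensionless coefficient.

327.2 kg + 768.91 kg = 1096.11 kg; the sum is limited to 1 decimal place (5 s.f.).
Carrying full precision, 1096.11 × 0.4572 = 501.141492 kg; 0.4572 has 4 s.f., so the result keeps min(5, 4) = 4 s.f.
Rounded to 4 significant figures: 501.1 kg.

501.1 kg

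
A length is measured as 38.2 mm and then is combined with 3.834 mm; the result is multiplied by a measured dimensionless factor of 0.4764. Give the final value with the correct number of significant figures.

38.2 mm + 3.834 mm = 42.034 mm; the sum is limited to 1 decimal place (3 s.f.).
Carrying full precision, 42.034 × 0.4764 = 20.0249976 mm; 0.4764 has 4 s.f., so the result keeps min(3, 4) = 3 s.f.
Rounded to 3 significant figures: 20.0 mm.

20.0 mm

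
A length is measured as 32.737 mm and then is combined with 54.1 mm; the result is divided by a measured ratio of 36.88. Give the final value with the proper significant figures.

2.35 mm

32.737 mm + 54.1 mm = 86.837 mm; the sum is limited to 1 decimal place (3 s.f.).
Carrying full precision, 86.837 ÷ 36.88 = 2.3545824295… mm; 36.88 has 4 s.f., so the result keeps min(3, 4) = 3 s.f.
Rounded to 3 significant figures: 2.35 mm.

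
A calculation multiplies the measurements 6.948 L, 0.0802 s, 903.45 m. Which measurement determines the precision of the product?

0.0802 s

6.948 L → 4 s.f.; 0.0802 s → 3 s.f.; 903.45 m → 5 s.f.
The fewest is 3 significant figures, from 0.0802 s.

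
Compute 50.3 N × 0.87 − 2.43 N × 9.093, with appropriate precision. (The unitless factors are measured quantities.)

50.3 × 0.87 = 43.761 → 44 N (2 s.f., last digit at the 10^0 place).
2.43 × 9.093 = 22.09599 → 22.1 N (3 s.f., last digit at the 10^-1 place).
Difference: 21.66501 N; keep the coarser place, 10^0.
Result: 22 N.

22 N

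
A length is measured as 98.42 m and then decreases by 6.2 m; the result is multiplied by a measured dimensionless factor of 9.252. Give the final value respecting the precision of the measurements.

98.42 m − 6.2 m = 92.22 m; the difference is limited to 1 decimal place (3 s.f.).
Carrying full precision, 92.22 × 9.252 = 853.21944 m; 9.252 has 4 s.f., so the result keeps min(3, 4) = 3 s.f.
Rounded to 3 significant figures: 853 m.

853 m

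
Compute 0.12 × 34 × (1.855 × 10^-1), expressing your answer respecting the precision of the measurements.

0.76

0.12 × 34 × (1.855 × 10^-1) = 0.75684
Multiplication/division keeps the fewest significant figures: 0.12 → 2 s.f., 34 → 2 s.f., 1.855 × 10^-1 → 4 s.f.; limit is 2.
Rounded to 2 significant figures: 0.76.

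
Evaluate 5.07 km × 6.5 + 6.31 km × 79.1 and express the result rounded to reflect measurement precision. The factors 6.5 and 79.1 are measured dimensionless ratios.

5.07 × 6.5 = 32.955 → 33 km (2 s.f., last digit at the 10^0 place).
6.31 × 79.1 = 499.121 → 499 km (3 s.f., last digit at the 10^0 place).
Sum: 532.076 km; keep the coarser place, 10^0.
Result: 532 km.

532 km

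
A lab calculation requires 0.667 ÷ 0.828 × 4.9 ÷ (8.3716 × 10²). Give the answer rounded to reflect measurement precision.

0.667 ÷ 0.828 × 4.9 ÷ (8.3716 × 10²) = 0.00471501531633…
Multiplication/division keeps the fewest significant figures: 0.667 → 3 s.f., 0.828 → 3 s.f., 4.9 → 2 s.f., 8.3716 × 10² → 5 s.f.; limit is 2.
Rounded to 2 significant figures: 0.0047.

0.0047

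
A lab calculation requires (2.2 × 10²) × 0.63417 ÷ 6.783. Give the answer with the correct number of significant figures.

(2.2 × 10²) × 0.63417 ÷ 6.783 = 20.5686864219…
Multiplication/division keeps the fewest significant figures: 2.2 × 10² → 2 s.f., 0.63417 → 5 s.f., 6.783 → 4 s.f.; limit is 2.
Rounded to 2 significant figures: 21.

21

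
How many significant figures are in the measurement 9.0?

9.0: trailing zeros after a decimal point are significant.

2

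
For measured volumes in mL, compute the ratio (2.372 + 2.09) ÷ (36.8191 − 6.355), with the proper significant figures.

2.372 + 2.09 = 4.462, limited to 2 d.p. → 3 s.f.; 36.8191 − 6.355 = 30.4641, limited to 3 d.p. → 5 s.f.
Carrying full precision, 4.462 ÷ 30.4641 = 0.146467481396…; keep min(3, 5) = 3 s.f.
Rounded to 3 significant figures: 1.46 × 10⁻¹.

1.46 × 10⁻¹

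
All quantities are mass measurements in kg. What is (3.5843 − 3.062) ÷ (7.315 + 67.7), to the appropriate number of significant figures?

3.5843 − 3.062 = 0.5223, limited to 3 d.p. → 3 s.f.; 7.315 + 67.7 = 75.015, limited to 1 d.p. → 3 s.f.
Carrying full precision, 0.5223 ÷ 75.015 = 0.0069626074785…; keep min(3, 3) = 3 s.f.
Rounded to 3 significant figures: 0.00696.

0.00696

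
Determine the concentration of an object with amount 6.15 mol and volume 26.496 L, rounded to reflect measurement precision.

concentration = 6.15 mol ÷ 26.496 L = 0.232110507246… mol/L.
6.15 has 3 significant figures; 26.496 has 5.
Division/multiplication keeps the fewest: 3 significant figures.
Rounded: 0.232 mol/L.

0.232 mol/L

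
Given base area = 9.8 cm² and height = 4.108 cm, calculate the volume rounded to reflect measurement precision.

40. cm³

volume = 9.8 cm² × 4.108 cm = 40.2584 cm³.
9.8 has 2 significant figures; 4.108 has 4.
Division/multiplication keeps the fewest: 2 significant figures.
Rounded: 40. cm³.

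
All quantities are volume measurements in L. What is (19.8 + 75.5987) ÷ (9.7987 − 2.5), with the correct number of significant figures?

13

19.8 + 75.5987 = 95.3987, limited to 1 d.p. → 3 s.f.; 9.7987 − 2.5 = 7.2987, limited to 1 d.p. → 2 s.f.
Carrying full precision, 95.3987 ÷ 7.2987 = 13.0706427172…; keep min(3, 2) = 2 s.f.
Rounded to 2 significant figures: 13.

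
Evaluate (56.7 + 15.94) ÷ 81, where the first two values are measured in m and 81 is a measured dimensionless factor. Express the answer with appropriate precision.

56.7 m + 15.94 m = 72.64 m; the sum is limited to 1 decimal place (3 s.f.).
Carrying full precision, 72.64 ÷ 81 = 0.896790123457… m; 81 has 2 s.f., so the result keeps min(3, 2) = 2 s.f.
Rounded to 2 significant figures: 0.90 m.

0.90 m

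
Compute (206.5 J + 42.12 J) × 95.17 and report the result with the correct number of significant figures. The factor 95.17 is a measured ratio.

206.5 J + 42.12 J = 248.62 J; the sum is limited to 1 decimal place (4 s.f.).
Carrying full precision, 248.62 × 95.17 = 23661.1654 J; 95.17 has 4 s.f., so the result keeps min(4, 4) = 4 s.f.
Rounded to 4 significant figures: 2.366 × 10^4 J.

2.366 × 10^4 J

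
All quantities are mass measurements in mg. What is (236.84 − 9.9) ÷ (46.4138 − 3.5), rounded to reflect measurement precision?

236.84 − 9.9 = 226.94, limited to 1 d.p. → 4 s.f.; 46.4138 − 3.5 = 42.9138, limited to 1 d.p. → 3 s.f.
Carrying full precision, 226.94 ÷ 42.9138 = 5.28827556637…; keep min(4, 3) = 3 s.f.
Rounded to 3 significant figures: 5.29.

5.29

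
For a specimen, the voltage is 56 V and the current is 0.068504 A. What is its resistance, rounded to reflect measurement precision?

resistance = 56 V ÷ 0.068504 A = 817.470512671… Ω.
56 has 2 significant figures; 0.068504 has 5.
Division/multiplication keeps the fewest: 2 significant figures.
Rounded: 8.2 × 10² Ω.

8.2 × 10² Ω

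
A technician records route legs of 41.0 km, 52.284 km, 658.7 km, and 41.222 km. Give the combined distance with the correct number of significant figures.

41.0 km + 52.284 km + 658.7 km + 41.222 km = 793.206 km.
Addition/subtraction keeps the fewest decimal places: 41.0 → 1 decimal place, 52.284 → 3 decimal places, 658.7 → 1 decimal place, 41.222 → 3 decimal places; limit is 1.
Rounded to 1 decimal place: 793.2 km.

793.2 km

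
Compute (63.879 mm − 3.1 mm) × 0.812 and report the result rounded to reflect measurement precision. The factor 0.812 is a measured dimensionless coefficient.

49.4 mm

63.879 mm − 3.1 mm = 60.779 mm; the difference is limited to 1 decimal place (3 s.f.).
Carrying full precision, 60.779 × 0.812 = 49.352548 mm; 0.812 has 3 s.f., so the result keeps min(3, 3) = 3 s.f.
Rounded to 3 significant figures: 49.4 mm.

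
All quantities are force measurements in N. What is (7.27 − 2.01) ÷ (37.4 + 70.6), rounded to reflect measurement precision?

7.27 − 2.01 = 5.26, limited to 2 d.p. → 3 s.f.; 37.4 + 70.6 = 108.0, limited to 1 d.p. → 4 s.f.
Carrying full precision, 5.26 ÷ 108.0 = 0.0487037037037…; keep min(3, 4) = 3 s.f.
Rounded to 3 significant figures: 0.0487.

0.0487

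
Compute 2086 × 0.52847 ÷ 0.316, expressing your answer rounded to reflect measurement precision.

2086 × 0.52847 ÷ 0.316 = 3488.57094937…
Multiplication/division keeps the fewest significant figures: 2086 → 4 s.f., 0.52847 → 5 s.f., 0.316 → 3 s.f.; limit is 3.
Rounded to 3 significant figures: 3.49 × 10^3.

3.49 × 10^3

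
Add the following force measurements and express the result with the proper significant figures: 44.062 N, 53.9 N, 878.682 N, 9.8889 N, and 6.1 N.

992.6 N

44.062 N + 53.9 N + 878.682 N + 9.8889 N + 6.1 N = 992.6329 N.
Addition/subtraction keeps the fewest decimal places: 44.062 → 3 decimal places, 53.9 → 1 decimal place, 878.682 → 3 decimal places, 9.8889 → 4 decimal places, 6.1 → 1 decimal place; limit is 1.
Rounded to 1 decimal place: 992.6 N.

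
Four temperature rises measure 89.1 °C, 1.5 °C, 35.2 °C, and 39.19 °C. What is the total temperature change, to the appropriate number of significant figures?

89.1 °C + 1.5 °C + 35.2 °C + 39.19 °C = 164.99 °C.
Addition/subtraction keeps the fewest decimal places: 89.1 → 1 decimal place, 1.5 → 1 decimal place, 35.2 → 1 decimal place, 39.19 → 2 decimal places; limit is 1.
Rounded to 1 decimal place: 165.0 °C.

165.0 °C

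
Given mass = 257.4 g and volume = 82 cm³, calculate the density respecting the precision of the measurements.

3.1 g/cm³

density = 257.4 g ÷ 82 cm³ = 3.13902439024… g/cm³.
257.4 has 4 significant figures; 82 has 2.
Division/multiplication keeps the fewest: 2 significant figures.
Rounded: 3.1 g/cm³.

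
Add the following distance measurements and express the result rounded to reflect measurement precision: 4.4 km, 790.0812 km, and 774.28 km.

1568.8 km

4.4 km + 790.0812 km + 774.28 km = 1568.7612 km.
Addition/subtraction keeps the fewest decimal places: 4.4 → 1 decimal place, 790.0812 → 4 decimal places, 774.28 → 2 decimal places; limit is 1.
Rounded to 1 decimal place: 1568.8 km.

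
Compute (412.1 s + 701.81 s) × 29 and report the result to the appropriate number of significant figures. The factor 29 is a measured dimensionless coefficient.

3.2 × 10⁴ s

412.1 s + 701.81 s = 1113.91 s; the sum is limited to 1 decimal place (5 s.f.).
Carrying full precision, 1113.91 × 29 = 32303.39 s; 29 has 2 s.f., so the result keeps min(5, 2) = 2 s.f.
Rounded to 2 significant figures: 3.2 × 10⁴ s.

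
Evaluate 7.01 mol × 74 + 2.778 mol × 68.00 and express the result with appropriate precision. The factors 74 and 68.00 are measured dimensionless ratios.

7.01 × 74 = 518.74 → 5.2 × 10² mol (2 s.f., last digit at the 10^1 place).
2.778 × 68.00 = 188.904 → 188.9 mol (4 s.f., last digit at the 10^-1 place).
Sum: 707.644 mol; keep the coarser place, 10^1.
Result: 7.1 × 10² mol.

7.1 × 10² mol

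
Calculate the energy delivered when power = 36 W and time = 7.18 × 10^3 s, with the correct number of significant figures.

energy delivered = 36 W × 7.18 × 10^3 s = 258480 J.
36 has 2 significant figures; 7.18 × 10^3 has 3.
Division/multiplication keeps the fewest: 2 significant figures.
Rounded: 2.6 × 10^5 J.

2.6 × 10^5 J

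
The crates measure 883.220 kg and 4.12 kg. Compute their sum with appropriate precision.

887.34 kg

883.220 kg + 4.12 kg = 887.340 kg.
Addition/subtraction keeps the fewest decimal places: 883.220 → 3 decimal places, 4.12 → 2 decimal places; limit is 2.
Rounded to 2 decimal places: 887.34 kg.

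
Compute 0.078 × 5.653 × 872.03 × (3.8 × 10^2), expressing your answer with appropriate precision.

1.5 × 10^5

0.078 × 5.653 × 872.03 × (3.8 × 10^2) = 146112.916888…
Multiplication/division keeps the fewest significant figures: 0.078 → 2 s.f., 5.653 → 4 s.f., 872.03 → 5 s.f., 3.8 × 10^2 → 2 s.f.; limit is 2.
Rounded to 2 significant figures: 1.5 × 10^5.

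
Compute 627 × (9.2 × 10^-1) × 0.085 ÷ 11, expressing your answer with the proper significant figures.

627 × (9.2 × 10^-1) × 0.085 ÷ 11 = 4.4574
Multiplication/division keeps the fewest significant figures: 627 → 3 s.f., 9.2 × 10^-1 → 2 s.f., 0.085 → 2 s.f., 11 → 2 s.f.; limit is 2.
Rounded to 2 significant figures: 4.5.

4.5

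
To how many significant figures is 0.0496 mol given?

3

0.0496: leading zeros are not significant.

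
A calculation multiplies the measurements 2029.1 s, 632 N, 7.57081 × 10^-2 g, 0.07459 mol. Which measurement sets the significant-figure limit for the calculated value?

632 N

2029.1 s → 5 s.f.; 632 N → 3 s.f.; 7.57081 × 10^-2 g → 6 s.f.; 0.07459 mol → 4 s.f.
The fewest is 3 significant figures, from 632 N.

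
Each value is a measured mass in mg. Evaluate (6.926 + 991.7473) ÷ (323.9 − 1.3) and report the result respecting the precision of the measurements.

3.096

6.926 + 991.7473 = 998.6733, limited to 3 d.p. → 6 s.f.; 323.9 − 1.3 = 322.6, limited to 1 d.p. → 4 s.f.
Carrying full precision, 998.6733 ÷ 322.6 = 3.09570148791…; keep min(6, 4) = 4 s.f.
Rounded to 4 significant figures: 3.096.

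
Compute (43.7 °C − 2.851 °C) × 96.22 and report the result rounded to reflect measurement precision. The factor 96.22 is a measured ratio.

43.7 °C − 2.851 °C = 40.849 °C; the difference is limited to 1 decimal place (3 s.f.).
Carrying full precision, 40.849 × 96.22 = 3930.49078 °C; 96.22 has 4 s.f., so the result keeps min(3, 4) = 3 s.f.
Rounded to 3 significant figures: 3.93 × 10³ °C.

3.93 × 10³ °C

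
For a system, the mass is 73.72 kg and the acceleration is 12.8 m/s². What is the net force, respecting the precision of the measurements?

net force = 73.72 kg × 12.8 m/s² = 943.616 N.
73.72 has 4 significant figures; 12.8 has 3.
Division/multiplication keeps the fewest: 3 significant figures.
Rounded: 944 N.

944 N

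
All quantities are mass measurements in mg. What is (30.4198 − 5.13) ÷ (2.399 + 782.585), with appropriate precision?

0.03222

30.4198 − 5.13 = 25.2898, limited to 2 d.p. → 4 s.f.; 2.399 + 782.585 = 784.984, limited to 3 d.p. → 6 s.f.
Carrying full precision, 25.2898 ÷ 784.984 = 0.0322169623839…; keep min(4, 6) = 4 s.f.
Rounded to 4 significant figures: 0.03222.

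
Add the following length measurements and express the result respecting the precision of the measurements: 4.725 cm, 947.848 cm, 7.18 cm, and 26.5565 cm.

986.31 cm

4.725 cm + 947.848 cm + 7.18 cm + 26.5565 cm = 986.3095 cm.
Addition/subtraction keeps the fewest decimal places: 4.725 → 3 decimal places, 947.848 → 3 decimal places, 7.18 → 2 decimal places, 26.5565 → 4 decimal places; limit is 2.
Rounded to 2 decimal places: 986.31 cm.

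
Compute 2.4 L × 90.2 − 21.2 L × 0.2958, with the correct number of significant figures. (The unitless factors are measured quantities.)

2.1 × 10² L

2.4 × 90.2 = 216.48 → 2.2 × 10² L (2 s.f., last digit at the 10^1 place).
21.2 × 0.2958 = 6.27096 → 6.27 L (3 s.f., last digit at the 10^-2 place).
Difference: 210.20904 L; keep the coarser place, 10^1.
Result: 2.1 × 10² L.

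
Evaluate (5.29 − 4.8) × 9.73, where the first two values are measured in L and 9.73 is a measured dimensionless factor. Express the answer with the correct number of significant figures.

5 L

5.29 L − 4.8 L = 0.49 L; the difference is limited to 1 decimal place (1 s.f.).
Carrying full precision, 0.49 × 9.73 = 4.7677 L; 9.73 has 3 s.f., so the result keeps min(1, 3) = 1 s.f.
Rounded to 1 significant figure: 5 L.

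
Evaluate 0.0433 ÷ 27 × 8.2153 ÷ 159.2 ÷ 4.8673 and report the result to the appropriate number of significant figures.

1.7 × 10⁻⁵

0.0433 ÷ 27 × 8.2153 ÷ 159.2 ÷ 4.8673 = 0.0000170026408379…
Multiplication/division keeps the fewest significant figures: 0.0433 → 3 s.f., 27 → 2 s.f., 8.2153 → 5 s.f., 159.2 → 4 s.f., 4.8673 → 5 s.f.; limit is 2.
Rounded to 2 significant figures: 1.7 × 10⁻⁵.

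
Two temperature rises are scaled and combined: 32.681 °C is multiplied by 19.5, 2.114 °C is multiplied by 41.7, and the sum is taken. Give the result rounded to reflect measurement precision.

725 °C

32.681 × 19.5 = 637.2795 → 637 °C (3 s.f., last digit at the 10^0 place).
2.114 × 41.7 = 88.1538 → 88.2 °C (3 s.f., last digit at the 10^-1 place).
Sum: 725.4333 °C; keep the coarser place, 10^0.
Result: 725 °C.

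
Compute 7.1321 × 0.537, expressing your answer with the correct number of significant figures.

3.83

7.1321 × 0.537 = 3.8299377
Multiplication/division keeps the fewest significant figures: 7.1321 → 5 s.f., 0.537 → 3 s.f.; limit is 3.
Rounded to 3 significant figures: 3.83.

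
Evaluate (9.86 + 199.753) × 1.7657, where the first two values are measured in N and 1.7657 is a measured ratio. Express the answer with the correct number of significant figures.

3.7011 × 10² N

9.86 N + 199.753 N = 209.613 N; the sum is limited to 2 decimal places (5 s.f.).
Carrying full precision, 209.613 × 1.7657 = 370.1136741 N; 1.7657 has 5 s.f., so the result keeps min(5, 5) = 5 s.f.
Rounded to 5 significant figures: 3.7011 × 10² N.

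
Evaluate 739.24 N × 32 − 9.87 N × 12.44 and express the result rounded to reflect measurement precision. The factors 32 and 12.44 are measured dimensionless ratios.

2.4 × 10^4 N

739.24 × 32 = 23655.68 → 2.4 × 10^4 N (2 s.f., last digit at the 10^3 place).
9.87 × 12.44 = 122.7828 → 123 N (3 s.f., last digit at the 10^0 place).
Difference: 23532.8972 N; keep the coarser place, 10^3.
Result: 2.4 × 10^4 N.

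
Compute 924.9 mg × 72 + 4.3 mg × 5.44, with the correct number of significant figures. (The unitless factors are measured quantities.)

6.7 × 10^4 mg

924.9 × 72 = 66592.8 → 6.7 × 10^4 mg (2 s.f., last digit at the 10^3 place).
4.3 × 5.44 = 23.392 → 23 mg (2 s.f., last digit at the 10^0 place).
Sum: 66616.192 mg; keep the coarser place, 10^3.
Result: 6.7 × 10^4 mg.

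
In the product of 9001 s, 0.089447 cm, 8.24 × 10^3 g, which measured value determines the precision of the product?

8.24 × 10^3 g

9001 s → 4 s.f.; 0.089447 cm → 5 s.f.; 8.24 × 10^3 g → 3 s.f.
The fewest is 3 significant figures, from 8.24 × 10^3 g.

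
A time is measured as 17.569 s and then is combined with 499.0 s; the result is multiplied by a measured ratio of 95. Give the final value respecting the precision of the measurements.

4.9 × 10^4 s

17.569 s + 499.0 s = 516.569 s; the sum is limited to 1 decimal place (4 s.f.).
Carrying full precision, 516.569 × 95 = 49074.055 s; 95 has 2 s.f., so the result keeps min(4, 2) = 2 s.f.
Rounded to 2 significant figures: 4.9 × 10^4 s.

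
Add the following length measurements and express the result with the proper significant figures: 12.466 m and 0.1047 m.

12.571 m

12.466 m + 0.1047 m = 12.5707 m.
Addition/subtraction keeps the fewest decimal places: 12.466 → 3 decimal places, 0.1047 → 4 decimal places; limit is 3.
Rounded to 3 decimal places: 12.571 m.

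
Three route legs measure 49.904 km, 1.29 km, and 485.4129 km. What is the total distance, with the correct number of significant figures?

536.61 km

49.904 km + 1.29 km + 485.4129 km = 536.6069 km.
Addition/subtraction keeps the fewest decimal places: 49.904 → 3 decimal places, 1.29 → 2 decimal places, 485.4129 → 4 decimal places; limit is 2.
Rounded to 2 decimal places: 536.61 km.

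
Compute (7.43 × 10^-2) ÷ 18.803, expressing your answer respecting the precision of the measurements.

(7.43 × 10^-2) ÷ 18.803 = 0.00395149710153…
Multiplication/division keeps the fewest significant figures: 7.43 × 10^-2 → 3 s.f., 18.803 → 5 s.f.; limit is 3.
Rounded to 3 significant figures: 0.00395.

0.00395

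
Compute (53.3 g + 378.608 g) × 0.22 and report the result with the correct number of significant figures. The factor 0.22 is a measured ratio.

53.3 g + 378.608 g = 431.908 g; the sum is limited to 1 decimal place (4 s.f.).
Carrying full precision, 431.908 × 0.22 = 95.01976 g; 0.22 has 2 s.f., so the result keeps min(4, 2) = 2 s.f.
Rounded to 2 significant figures: 95 g.

95 g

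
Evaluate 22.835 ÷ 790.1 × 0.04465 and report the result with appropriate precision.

22.835 ÷ 790.1 × 0.04465 = 0.00129044772814…
Multiplication/division keeps the fewest significant figures: 22.835 → 5 s.f., 790.1 → 4 s.f., 0.04465 → 4 s.f.; limit is 4.
Rounded to 4 significant figures: 0.001290.

0.001290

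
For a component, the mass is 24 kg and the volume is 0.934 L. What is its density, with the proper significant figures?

26 kg/L

density = 24 kg ÷ 0.934 L = 25.6959314775… kg/L.
24 has 2 significant figures; 0.934 has 3.
Division/multiplication keeps the fewest: 2 significant figures.
Rounded: 26 kg/L.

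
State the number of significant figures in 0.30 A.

0.30: leading zeros are not significant; trailing zeros after a decimal point are significant.

2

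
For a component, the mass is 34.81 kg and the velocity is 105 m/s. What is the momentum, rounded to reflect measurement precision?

momentum = 34.81 kg × 105 m/s = 3655.05 kg·m/s.
34.81 has 4 significant figures; 105 has 3.
Division/multiplication keeps the fewest: 3 significant figures.
Rounded: 3.66 × 10^3 kg·m/s.

3.66 × 10^3 kg·m/s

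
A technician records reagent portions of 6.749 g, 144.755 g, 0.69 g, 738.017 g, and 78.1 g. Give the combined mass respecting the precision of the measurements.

6.749 g + 144.755 g + 0.69 g + 738.017 g + 78.1 g = 968.311 g.
Addition/subtraction keeps the fewest decimal places: 6.749 → 3 decimal places, 144.755 → 3 decimal places, 0.69 → 2 decimal places, 738.017 → 3 decimal places, 78.1 → 1 decimal place; limit is 1.
Rounded to 1 decimal place: 9.683 × 10² g.

9.683 × 10² g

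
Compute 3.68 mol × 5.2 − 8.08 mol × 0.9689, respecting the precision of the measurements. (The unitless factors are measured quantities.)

3.68 × 5.2 = 19.136 → 19 mol (2 s.f., last digit at the 10^0 place).
8.08 × 0.9689 = 7.828712 → 7.83 mol (3 s.f., last digit at the 10^-2 place).
Difference: 11.307288 mol; keep the coarser place, 10^0.
Result: 11 mol.

11 mol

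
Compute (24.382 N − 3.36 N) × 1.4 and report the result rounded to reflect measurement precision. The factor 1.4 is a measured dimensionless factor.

29 N

24.382 N − 3.36 N = 21.022 N; the difference is limited to 2 decimal places (4 s.f.).
Carrying full precision, 21.022 × 1.4 = 29.4308 N; 1.4 has 2 s.f., so the result keeps min(4, 2) = 2 s.f.
Rounded to 2 significant figures: 29 N.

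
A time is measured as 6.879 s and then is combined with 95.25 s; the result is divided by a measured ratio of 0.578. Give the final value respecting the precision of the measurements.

177 s

6.879 s + 95.25 s = 102.129 s; the sum is limited to 2 decimal places (5 s.f.).
Carrying full precision, 102.129 ÷ 0.578 = 176.693771626… s; 0.578 has 3 s.f., so the result keeps min(5, 3) = 3 s.f.
Rounded to 3 significant figures: 177 s.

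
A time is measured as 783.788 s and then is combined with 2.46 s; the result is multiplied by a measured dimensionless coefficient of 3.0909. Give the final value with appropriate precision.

783.788 s + 2.46 s = 786.248 s; the sum is limited to 2 decimal places (5 s.f.).
Carrying full precision, 786.248 × 3.0909 = 2430.2139432 s; 3.0909 has 5 s.f., so the result keeps min(5, 5) = 5 s.f.
Rounded to 5 significant figures: 2430.2 s.

2430.2 s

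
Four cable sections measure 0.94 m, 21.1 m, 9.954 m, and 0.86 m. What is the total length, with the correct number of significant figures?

0.94 m + 21.1 m + 9.954 m + 0.86 m = 32.854 m.
Addition/subtraction keeps the fewest decimal places: 0.94 → 2 decimal places, 21.1 → 1 decimal place, 9.954 → 3 decimal places, 0.86 → 2 decimal places; limit is 1.
Rounded to 1 decimal place: 32.9 m.

32.9 m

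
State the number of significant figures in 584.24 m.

584.24: every digit is nonzero and significant.

5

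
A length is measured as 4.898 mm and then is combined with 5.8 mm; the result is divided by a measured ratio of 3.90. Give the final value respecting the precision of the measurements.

2.74 mm

4.898 mm + 5.8 mm = 10.698 mm; the sum is limited to 1 decimal place (3 s.f.).
Carrying full precision, 10.698 ÷ 3.90 = 2.74307692308… mm; 3.90 has 3 s.f., so the result keeps min(3, 3) = 3 s.f.
Rounded to 3 significant figures: 2.74 mm.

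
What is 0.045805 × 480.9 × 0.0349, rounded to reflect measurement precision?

0.045805 × 480.9 × 0.0349 = 0.76876409505
Multiplication/division keeps the fewest significant figures: 0.045805 → 5 s.f., 480.9 → 4 s.f., 0.0349 → 3 s.f.; limit is 3.
Rounded to 3 significant figures: 0.769.

0.769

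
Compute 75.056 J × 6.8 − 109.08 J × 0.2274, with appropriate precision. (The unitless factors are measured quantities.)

4.9 × 10² J

75.056 × 6.8 = 510.3808 → 5.1 × 10² J (2 s.f., last digit at the 10^1 place).
109.08 × 0.2274 = 24.804792 → 24.80 J (4 s.f., last digit at the 10^-2 place).
Difference: 485.576008 J; keep the coarser place, 10^1.
Result: 4.9 × 10² J.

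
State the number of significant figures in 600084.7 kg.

7

600084.7: zeros between nonzero digits are significant.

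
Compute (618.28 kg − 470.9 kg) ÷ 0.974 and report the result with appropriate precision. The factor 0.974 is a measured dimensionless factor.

151 kg

618.28 kg − 470.9 kg = 147.38 kg; the difference is limited to 1 decimal place (4 s.f.).
Carrying full precision, 147.38 ÷ 0.974 = 151.314168378… kg; 0.974 has 3 s.f., so the result keeps min(4, 3) = 3 s.f.
Rounded to 3 significant figures: 151 kg.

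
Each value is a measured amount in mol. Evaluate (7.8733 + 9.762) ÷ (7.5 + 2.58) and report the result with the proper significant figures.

7.8733 + 9.762 = 17.6353, limited to 3 d.p. → 5 s.f.; 7.5 + 2.58 = 10.08, limited to 1 d.p. → 3 s.f.
Carrying full precision, 17.6353 ÷ 10.08 = 1.74953373016…; keep min(5, 3) = 3 s.f.
Rounded to 3 significant figures: 1.75.

1.75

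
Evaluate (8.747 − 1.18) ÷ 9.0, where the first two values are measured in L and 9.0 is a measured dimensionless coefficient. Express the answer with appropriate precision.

0.84 L

8.747 L − 1.18 L = 7.567 L; the difference is limited to 2 decimal places (3 s.f.).
Carrying full precision, 7.567 ÷ 9.0 = 0.840777777778… L; 9.0 has 2 s.f., so the result keeps min(3, 2) = 2 s.f.
Rounded to 2 significant figures: 0.84 L.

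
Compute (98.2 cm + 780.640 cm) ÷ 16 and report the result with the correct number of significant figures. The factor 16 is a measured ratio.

98.2 cm + 780.640 cm = 878.840 cm; the sum is limited to 1 decimal place (4 s.f.).
Carrying full precision, 878.840 ÷ 16 = 54.9275 cm; 16 has 2 s.f., so the result keeps min(4, 2) = 2 s.f.
Rounded to 2 significant figures: 55 cm.

55 cm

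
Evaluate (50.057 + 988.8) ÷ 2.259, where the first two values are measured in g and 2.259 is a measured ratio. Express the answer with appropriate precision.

459.9 g

50.057 g + 988.8 g = 1038.857 g; the sum is limited to 1 decimal place (5 s.f.).
Carrying full precision, 1038.857 ÷ 2.259 = 459.874723329… g; 2.259 has 4 s.f., so the result keeps min(5, 4) = 4 s.f.
Rounded to 4 significant figures: 459.9 g.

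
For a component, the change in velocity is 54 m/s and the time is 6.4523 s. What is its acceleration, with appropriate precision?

acceleration = 54 m/s ÷ 6.4523 s = 8.36910868992… m/s².
54 has 2 significant figures; 6.4523 has 5.
Division/multiplication keeps the fewest: 2 significant figures.
Rounded: 8.4 m/s².

8.4 m/s²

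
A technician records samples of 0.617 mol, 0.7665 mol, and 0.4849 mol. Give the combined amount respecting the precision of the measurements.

0.617 mol + 0.7665 mol + 0.4849 mol = 1.8684 mol.
Addition/subtraction keeps the fewest decimal places: 0.617 → 3 decimal places, 0.7665 → 4 decimal places, 0.4849 → 4 decimal places; limit is 3.
Rounded to 3 decimal places: 1.868 mol.

1.868 mol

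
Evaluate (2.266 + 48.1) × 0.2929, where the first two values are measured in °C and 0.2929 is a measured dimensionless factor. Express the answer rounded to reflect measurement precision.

2.266 °C + 48.1 °C = 50.366 °C; the sum is limited to 1 decimal place (3 s.f.).
Carrying full precision, 50.366 × 0.2929 = 14.7522014 °C; 0.2929 has 4 s.f., so the result keeps min(3, 4) = 3 s.f.
Rounded to 3 significant figures: 14.8 °C.

14.8 °C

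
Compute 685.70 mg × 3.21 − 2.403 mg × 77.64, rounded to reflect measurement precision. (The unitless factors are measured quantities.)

685.70 × 3.21 = 2201.097 → 2.20 × 10^3 mg (3 s.f., last digit at the 10^1 place).
2.403 × 77.64 = 186.56892 → 186.6 mg (4 s.f., last digit at the 10^-1 place).
Difference: 2014.52808 mg; keep the coarser place, 10^1.
Result: 2.01 × 10^3 mg.

2.01 × 10^3 mg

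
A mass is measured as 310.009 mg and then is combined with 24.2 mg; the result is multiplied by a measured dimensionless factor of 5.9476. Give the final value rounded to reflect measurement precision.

1988 mg

310.009 mg + 24.2 mg = 334.209 mg; the sum is limited to 1 decimal place (4 s.f.).
Carrying full precision, 334.209 × 5.9476 = 1987.7414484 mg; 5.9476 has 5 s.f., so the result keeps min(4, 5) = 4 s.f.
Rounded to 4 significant figures: 1988 mg.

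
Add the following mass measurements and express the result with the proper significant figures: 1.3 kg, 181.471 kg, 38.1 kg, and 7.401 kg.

1.3 kg + 181.471 kg + 38.1 kg + 7.401 kg = 228.272 kg.
Addition/subtraction keeps the fewest decimal places: 1.3 → 1 decimal place, 181.471 → 3 decimal places, 38.1 → 1 decimal place, 7.401 → 3 decimal places; limit is 1.
Rounded to 1 decimal place: 228.3 kg.

228.3 kg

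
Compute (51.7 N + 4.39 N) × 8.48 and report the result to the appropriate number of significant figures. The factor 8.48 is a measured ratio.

51.7 N + 4.39 N = 56.09 N; the sum is limited to 1 decimal place (3 s.f.).
Carrying full precision, 56.09 × 8.48 = 475.6432 N; 8.48 has 3 s.f., so the result keeps min(3, 3) = 3 s.f.
Rounded to 3 significant figures: 4.76 × 10^2 N.

4.76 × 10^2 N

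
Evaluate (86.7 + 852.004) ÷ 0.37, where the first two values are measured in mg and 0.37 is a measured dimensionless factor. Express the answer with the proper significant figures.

2.5 × 10^3 mg

86.7 mg + 852.004 mg = 938.704 mg; the sum is limited to 1 decimal place (4 s.f.).
Carrying full precision, 938.704 ÷ 0.37 = 2537.03783784… mg; 0.37 has 2 s.f., so the result keeps min(4, 2) = 2 s.f.
Rounded to 2 significant figures: 2.5 × 10^3 mg.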